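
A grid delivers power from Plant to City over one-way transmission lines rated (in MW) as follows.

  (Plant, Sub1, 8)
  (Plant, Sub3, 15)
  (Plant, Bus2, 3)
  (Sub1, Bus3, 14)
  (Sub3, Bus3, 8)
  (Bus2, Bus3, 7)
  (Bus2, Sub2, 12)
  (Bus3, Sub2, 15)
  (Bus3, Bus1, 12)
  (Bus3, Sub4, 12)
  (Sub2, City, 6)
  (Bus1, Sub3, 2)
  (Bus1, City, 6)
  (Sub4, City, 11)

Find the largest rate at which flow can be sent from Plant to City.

19

Augment Plant→Bus2→Sub2→City: bottleneck 3, flow now 3.
Augment Plant→Sub1→Bus3→Sub2→City: bottleneck 3, flow now 6.
Augment Plant→Sub1→Bus3→Bus1→City: bottleneck 5, flow now 11.
Augment Plant→Sub3→Bus3→Bus1→City: bottleneck 1, flow now 12.
Augment Plant→Sub3→Bus3→Sub4→City: bottleneck 7, flow now 19.
No augmenting path remains; maximum flow = 19.
In the residual graph, reachable from Plant: {Plant, Sub3}.
Min-cut edges: Plant→Sub1 (8), Plant→Bus2 (3), Sub3→Bus3 (8); capacity 8 + 3 + 8 = 19.
This cut is saturated, so no flow can exceed 19.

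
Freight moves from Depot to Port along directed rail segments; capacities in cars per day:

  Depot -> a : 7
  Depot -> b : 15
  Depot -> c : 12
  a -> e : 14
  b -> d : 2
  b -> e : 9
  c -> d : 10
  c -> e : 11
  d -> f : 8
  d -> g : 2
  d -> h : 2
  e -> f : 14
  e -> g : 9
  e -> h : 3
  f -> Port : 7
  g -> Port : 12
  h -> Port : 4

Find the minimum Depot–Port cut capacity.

22

Augment Depot→a→e→f→Port: bottleneck 7, flow now 7.
Augment Depot→b→d→g→Port: bottleneck 2, flow now 9.
Augment Depot→b→e→g→Port: bottleneck 9, flow now 18.
Augment Depot→c→d→h→Port: bottleneck 2, flow now 20.
Augment Depot→c→e→h→Port: bottleneck 2, flow now 22.
No augmenting path remains; maximum flow = 22.
By max-flow min-cut, the minimum cut capacity equals the max flow.
In the residual graph, reachable from Depot: {Depot, a, b, c, d, e, f, h}.
Min-cut edges: d→g (2), e→g (9), f→Port (7), h→Port (4); capacity 2 + 9 + 7 + 4 = 22.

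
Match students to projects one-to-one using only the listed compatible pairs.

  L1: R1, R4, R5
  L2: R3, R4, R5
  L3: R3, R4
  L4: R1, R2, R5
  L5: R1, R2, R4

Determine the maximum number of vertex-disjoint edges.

5

Unit-capacity flow: source→left, listed edges, right→sink; max matching = max flow.
Augmenting path L1→R1 (+1); matched 1.
Augmenting path L2→R3 (+1); matched 2.
Augmenting path L3→R4 (+1); matched 3.
Augmenting path L4→R2 (+1); matched 4.
Augmenting path L5→R1→L1→R5 (+1); matched 5.
No augmenting path remains; maximum matching = 5.
König certificate: {L1, L2, L3, L4, L5} is a vertex cover of size 5 (every listed pair touches it), so no matching can be larger.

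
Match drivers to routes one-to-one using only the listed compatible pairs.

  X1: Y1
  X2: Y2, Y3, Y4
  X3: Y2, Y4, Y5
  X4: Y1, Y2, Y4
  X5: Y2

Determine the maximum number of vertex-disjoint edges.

5

Unit-capacity flow: source→left, listed edges, right→sink; max matching = max flow.
Augmenting path X1→Y1 (+1); matched 1.
Augmenting path X2→Y2 (+1); matched 2.
Augmenting path X3→Y4 (+1); matched 3.
Augmenting path X4→Y2→X2→Y3 (+1); matched 4.
Augmenting path X5→Y2→X4→Y4→X3→Y5 (+1); matched 5.
No augmenting path remains; maximum matching = 5.
König certificate: {X1, X2, X3, X4, X5} is a vertex cover of size 5 (every listed pair touches it), so no matching can be larger.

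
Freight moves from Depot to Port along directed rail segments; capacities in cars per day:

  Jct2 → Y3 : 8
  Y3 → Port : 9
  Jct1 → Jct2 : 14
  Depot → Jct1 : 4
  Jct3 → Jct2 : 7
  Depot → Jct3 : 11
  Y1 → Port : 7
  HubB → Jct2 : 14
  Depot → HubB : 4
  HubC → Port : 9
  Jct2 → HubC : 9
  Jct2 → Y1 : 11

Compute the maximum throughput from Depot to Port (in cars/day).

Augment Depot→Jct1→Jct2→Y1→Port: bottleneck 4, flow now 4.
Augment Depot→HubB→Jct2→Y1→Port: bottleneck 3, flow now 7.
Augment Depot→HubB→Jct2→Y3→Port: bottleneck 1, flow now 8.
Augment Depot→Jct3→Jct2→Y3→Port: bottleneck 7, flow now 15.
No augmenting path remains; maximum flow = 15.
In the residual graph, reachable from Depot: {Depot, Jct3}.
Min-cut edges: Depot→Jct1 (4), Depot→HubB (4), Jct3→Jct2 (7); capacity 4 + 4 + 7 = 15.
This cut is saturated, so no flow can exceed 15.

15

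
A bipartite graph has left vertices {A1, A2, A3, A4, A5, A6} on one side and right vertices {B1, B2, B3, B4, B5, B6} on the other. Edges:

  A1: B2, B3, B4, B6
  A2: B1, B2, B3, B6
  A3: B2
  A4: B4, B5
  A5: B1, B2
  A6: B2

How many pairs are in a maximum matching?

5

Unit-capacity flow: source→left, listed edges, right→sink; max matching = max flow.
Augmenting path A1→B2 (+1); matched 1.
Augmenting path A2→B1 (+1); matched 2.
Augmenting path A4→B4 (+1); matched 3.
Augmenting path A3→B2→A1→B3 (+1); matched 4.
Augmenting path A5→B1→A2→B6 (+1); matched 5.
No augmenting path remains; maximum matching = 5.
König certificate: {A1, A2, A4, A5, B2} is a vertex cover of size 5 (every listed pair touches it), so no matching can be larger.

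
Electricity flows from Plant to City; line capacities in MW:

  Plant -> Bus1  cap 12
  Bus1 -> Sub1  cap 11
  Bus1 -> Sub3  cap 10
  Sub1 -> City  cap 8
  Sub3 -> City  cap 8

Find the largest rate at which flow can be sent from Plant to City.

Augment Plant→Bus1→Sub1→City: bottleneck 8, flow now 8.
Augment Plant→Bus1→Sub3→City: bottleneck 4, flow now 12.
No augmenting path remains; maximum flow = 12.
In the residual graph, reachable from Plant: {Plant}.
Min-cut edges: Plant→Bus1 (12); capacity 12 = 12.
This cut is saturated, so no flow can exceed 12.

12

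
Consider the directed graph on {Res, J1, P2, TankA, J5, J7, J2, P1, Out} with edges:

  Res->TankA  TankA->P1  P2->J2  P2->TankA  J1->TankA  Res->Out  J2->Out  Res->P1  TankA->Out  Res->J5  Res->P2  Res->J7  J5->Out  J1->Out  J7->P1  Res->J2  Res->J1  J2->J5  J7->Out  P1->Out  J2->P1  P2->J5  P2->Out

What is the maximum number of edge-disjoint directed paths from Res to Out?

8

Assign every edge capacity 1; by Menger, the answer equals the max flow.
Path Res→Out (+1); total 1.
Path Res→J1→Out (+1); total 2.
Path Res→P2→Out (+1); total 3.
Path Res→TankA→Out (+1); total 4.
Path Res→J5→Out (+1); total 5.
Path Res→J7→Out (+1); total 6.
Path Res→J2→Out (+1); total 7.
Path Res→P1→Out (+1); total 8.
No residual Res→Out path; max flow = 8.
Certifying cut of size 8: {Res→J1, Res→J2, Res→J5, Res→J7, Res→Out, Res→P1, Res→P2, Res→TankA}.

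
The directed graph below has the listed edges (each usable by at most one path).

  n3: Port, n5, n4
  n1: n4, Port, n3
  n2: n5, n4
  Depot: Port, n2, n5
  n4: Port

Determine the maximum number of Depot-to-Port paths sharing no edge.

Assign every edge capacity 1; by Menger, the answer equals the max flow.
Path Depot→Port (+1); total 1.
Path Depot→n2→n4→Port (+1); total 2.
No residual Depot→Port path; max flow = 2.
Certifying cut of size 2: {Depot→Port, Depot→n2}.

2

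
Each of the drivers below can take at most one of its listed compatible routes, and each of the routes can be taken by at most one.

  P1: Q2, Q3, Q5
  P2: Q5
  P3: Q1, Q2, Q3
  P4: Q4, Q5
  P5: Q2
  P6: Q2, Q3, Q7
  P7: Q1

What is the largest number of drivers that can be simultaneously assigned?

Unit-capacity flow: source→left, listed edges, right→sink; max matching = max flow.
Augmenting path P1→Q2 (+1); matched 1.
Augmenting path P2→Q5 (+1); matched 2.
Augmenting path P3→Q1 (+1); matched 3.
Augmenting path P4→Q4 (+1); matched 4.
Augmenting path P6→Q3 (+1); matched 5.
Augmenting path P5→Q2→P1→Q3→P6→Q7 (+1); matched 6.
No augmenting path remains; maximum matching = 6.
König certificate: {P4, P6, Q1, Q2, Q3, Q5} is a vertex cover of size 6 (every listed pair touches it), so no matching can be larger.

6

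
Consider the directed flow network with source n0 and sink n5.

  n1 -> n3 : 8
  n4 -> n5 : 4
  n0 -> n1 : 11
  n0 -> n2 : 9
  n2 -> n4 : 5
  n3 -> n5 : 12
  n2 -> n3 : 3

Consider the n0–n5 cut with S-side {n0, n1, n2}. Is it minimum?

Given cut capacity: 8 + 3 + 5 = 16.
Augment n0→n1→n3→n5: bottleneck 8, flow now 8.
Augment n0→n2→n3→n5: bottleneck 3, flow now 11.
Augment n0→n2→n4→n5: bottleneck 4, flow now 15.
No augmenting path remains; maximum flow = 15.
In the residual graph, reachable from n0: {n0, n1, n2, n4}.
Min-cut edges: n1→n3 (8), n2→n3 (3), n4→n5 (4); capacity 8 + 3 + 4 = 15.
Cut capacity 16 exceeds the max flow 15, so it is not minimum.

No — its capacity is 16, but the minimum cut has capacity 15.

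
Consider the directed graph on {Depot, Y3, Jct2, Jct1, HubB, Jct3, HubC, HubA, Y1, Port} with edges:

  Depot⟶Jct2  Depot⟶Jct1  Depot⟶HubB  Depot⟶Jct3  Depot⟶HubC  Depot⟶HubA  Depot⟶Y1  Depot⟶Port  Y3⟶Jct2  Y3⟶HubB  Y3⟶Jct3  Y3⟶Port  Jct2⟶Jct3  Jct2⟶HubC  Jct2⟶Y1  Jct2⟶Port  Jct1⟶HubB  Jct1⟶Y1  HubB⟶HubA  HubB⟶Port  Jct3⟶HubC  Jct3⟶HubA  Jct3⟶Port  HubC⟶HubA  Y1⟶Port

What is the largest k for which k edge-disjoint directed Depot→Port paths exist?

5

Assign every edge capacity 1; by Menger, the answer equals the max flow.
Path Depot→Port (+1); total 1.
Path Depot→Jct2→Port (+1); total 2.
Path Depot→HubB→Port (+1); total 3.
Path Depot→Jct3→Port (+1); total 4.
Path Depot→Y1→Port (+1); total 5.
No residual Depot→Port path; max flow = 5.
Certifying cut of size 5: {Depot→Jct2, Depot→Jct3, Depot→Port, HubB→Port, Y1→Port}.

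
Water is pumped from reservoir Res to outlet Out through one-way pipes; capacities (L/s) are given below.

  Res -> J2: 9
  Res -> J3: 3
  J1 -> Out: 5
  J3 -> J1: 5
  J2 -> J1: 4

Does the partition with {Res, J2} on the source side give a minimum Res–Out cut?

No — its capacity is 7, but the minimum cut has capacity 5.

Given cut capacity: 3 + 4 = 7.
Augment Res→J3→J1→Out: bottleneck 3, flow now 3.
Augment Res→J2→J1→Out: bottleneck 2, flow now 5.
No augmenting path remains; maximum flow = 5.
In the residual graph, reachable from Res: {Res, J3, J2, J1}.
Min-cut edges: J1→Out (5); capacity 5 = 5.
Cut capacity 7 exceeds the max flow 5, so it is not minimum.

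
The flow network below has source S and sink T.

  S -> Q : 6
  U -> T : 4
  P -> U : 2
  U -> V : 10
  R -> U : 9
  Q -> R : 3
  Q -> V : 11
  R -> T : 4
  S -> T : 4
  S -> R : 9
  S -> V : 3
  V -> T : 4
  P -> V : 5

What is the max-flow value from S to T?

16

Augment S→T: bottleneck 4, flow now 4.
Augment S→R→T: bottleneck 4, flow now 8.
Augment S→V→T: bottleneck 3, flow now 11.
Augment S→Q→V→T: bottleneck 1, flow now 12.
Augment S→R→U→T: bottleneck 4, flow now 16.
No augmenting path remains; maximum flow = 16.
In the residual graph, reachable from S: {S, Q, R, U, V}.
Min-cut edges: S→T (4), R→T (4), U→T (4), V→T (4); capacity 4 + 4 + 4 + 4 = 16.
This cut is saturated, so no flow can exceed 16.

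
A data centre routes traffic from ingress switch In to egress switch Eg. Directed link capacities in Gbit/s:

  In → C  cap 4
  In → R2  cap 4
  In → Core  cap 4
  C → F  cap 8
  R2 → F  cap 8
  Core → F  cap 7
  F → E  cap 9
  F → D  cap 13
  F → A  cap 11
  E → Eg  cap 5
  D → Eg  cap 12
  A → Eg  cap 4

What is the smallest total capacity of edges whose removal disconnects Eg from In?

12

Augment In→C→F→E→Eg: bottleneck 4, flow now 4.
Augment In→R2→F→E→Eg: bottleneck 1, flow now 5.
Augment In→R2→F→D→Eg: bottleneck 3, flow now 8.
Augment In→Core→F→D→Eg: bottleneck 4, flow now 12.
No augmenting path remains; maximum flow = 12.
By max-flow min-cut, the minimum cut capacity equals the max flow.
In the residual graph, reachable from In: {In}.
Min-cut edges: In→C (4), In→R2 (4), In→Core (4); capacity 4 + 4 + 4 = 12.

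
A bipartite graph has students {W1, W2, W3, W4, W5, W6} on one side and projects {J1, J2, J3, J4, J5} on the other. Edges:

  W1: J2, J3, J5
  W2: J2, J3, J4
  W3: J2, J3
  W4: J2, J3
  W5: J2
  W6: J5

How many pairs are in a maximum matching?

4

Unit-capacity flow: source→left, listed edges, right→sink; max matching = max flow.
Augmenting path W1→J2 (+1); matched 1.
Augmenting path W2→J3 (+1); matched 2.
Augmenting path W6→J5 (+1); matched 3.
Augmenting path W3→J3→W2→J4 (+1); matched 4.
No augmenting path remains; maximum matching = 4.
König certificate: {W2, J2, J3, J5} is a vertex cover of size 4 (every listed pair touches it), so no matching can be larger.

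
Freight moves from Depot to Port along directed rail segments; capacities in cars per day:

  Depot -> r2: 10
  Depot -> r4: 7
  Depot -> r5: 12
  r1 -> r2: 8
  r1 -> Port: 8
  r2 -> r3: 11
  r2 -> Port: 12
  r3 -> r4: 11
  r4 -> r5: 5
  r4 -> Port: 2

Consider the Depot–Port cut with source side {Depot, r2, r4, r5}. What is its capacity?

Edges leaving {Depot, r2, r4, r5}: r2→r3 (11), r2→Port (12), r4→Port (2).
Cut capacity = 11 + 12 + 2 = 25.

25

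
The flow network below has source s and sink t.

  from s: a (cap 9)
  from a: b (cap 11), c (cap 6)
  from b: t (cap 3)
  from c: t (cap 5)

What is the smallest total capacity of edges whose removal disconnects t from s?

Augment s→a→b→t: bottleneck 3, flow now 3.
Augment s→a→c→t: bottleneck 5, flow now 8.
No augmenting path remains; maximum flow = 8.
By max-flow min-cut, the minimum cut capacity equals the max flow.
In the residual graph, reachable from s: {s, a, b, c}.
Min-cut edges: b→t (3), c→t (5); capacity 3 + 5 = 8.

8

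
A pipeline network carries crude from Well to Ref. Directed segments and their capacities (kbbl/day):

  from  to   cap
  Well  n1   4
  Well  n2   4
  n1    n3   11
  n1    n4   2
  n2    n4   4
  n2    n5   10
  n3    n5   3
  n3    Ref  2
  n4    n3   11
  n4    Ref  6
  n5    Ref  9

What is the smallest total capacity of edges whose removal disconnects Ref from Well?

8

Augment Well→n1→n3→Ref: bottleneck 2, flow now 2.
Augment Well→n1→n4→Ref: bottleneck 2, flow now 4.
Augment Well→n2→n4→Ref: bottleneck 4, flow now 8.
No augmenting path remains; maximum flow = 8.
By max-flow min-cut, the minimum cut capacity equals the max flow.
In the residual graph, reachable from Well: {Well}.
Min-cut edges: Well→n1 (4), Well→n2 (4); capacity 4 + 4 = 8.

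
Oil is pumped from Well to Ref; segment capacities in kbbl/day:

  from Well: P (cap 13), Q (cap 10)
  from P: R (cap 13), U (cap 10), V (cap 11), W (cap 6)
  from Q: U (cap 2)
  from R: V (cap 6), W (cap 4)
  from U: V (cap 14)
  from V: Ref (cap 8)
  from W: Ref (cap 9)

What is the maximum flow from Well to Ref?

15

Augment Well→P→V→Ref: bottleneck 8, flow now 8.
Augment Well→P→W→Ref: bottleneck 5, flow now 13.
Augment Well→Q→U→V→P→W→Ref: bottleneck 1, flow now 14. (uses reverse residual edge)
Augment Well→Q→U→V→P→R→W→Ref: bottleneck 1, flow now 15. (uses reverse residual edge)
No augmenting path remains; maximum flow = 15.
In the residual graph, reachable from Well: {Well, Q}.
Min-cut edges: Well→P (13), Q→U (2); capacity 13 + 2 = 15.
This cut is saturated, so no flow can exceed 15.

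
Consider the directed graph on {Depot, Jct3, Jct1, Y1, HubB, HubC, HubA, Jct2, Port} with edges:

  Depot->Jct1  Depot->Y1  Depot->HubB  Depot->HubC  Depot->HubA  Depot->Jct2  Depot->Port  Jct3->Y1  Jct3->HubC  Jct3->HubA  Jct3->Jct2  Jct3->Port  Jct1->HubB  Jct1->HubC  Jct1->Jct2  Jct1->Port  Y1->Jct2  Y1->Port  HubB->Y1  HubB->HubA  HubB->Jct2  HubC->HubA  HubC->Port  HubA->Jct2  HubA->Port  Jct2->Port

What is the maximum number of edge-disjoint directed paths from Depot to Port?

Assign every edge capacity 1; by Menger, the answer equals the max flow.
Path Depot→Port (+1); total 1.
Path Depot→Jct1→Port (+1); total 2.
Path Depot→Y1→Port (+1); total 3.
Path Depot→HubC→Port (+1); total 4.
Path Depot→HubA→Port (+1); total 5.
Path Depot→Jct2→Port (+1); total 6.
No residual Depot→Port path; max flow = 6.
Certifying cut of size 6: {Depot→HubC, Depot→Jct1, Depot→Port, HubA→Port, Jct2→Port, Y1→Port}.

6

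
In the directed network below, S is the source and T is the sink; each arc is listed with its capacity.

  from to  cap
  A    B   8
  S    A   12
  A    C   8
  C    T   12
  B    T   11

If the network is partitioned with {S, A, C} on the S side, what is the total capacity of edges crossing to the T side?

20

Edges leaving {S, A, C}: A→B (8), C→T (12).
Cut capacity = 8 + 12 = 20.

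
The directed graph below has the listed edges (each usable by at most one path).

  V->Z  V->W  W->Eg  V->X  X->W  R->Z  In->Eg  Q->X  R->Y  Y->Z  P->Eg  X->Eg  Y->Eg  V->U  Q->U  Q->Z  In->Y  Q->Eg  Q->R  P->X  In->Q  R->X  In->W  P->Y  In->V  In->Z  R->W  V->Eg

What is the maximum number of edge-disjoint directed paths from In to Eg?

5

Assign every edge capacity 1; by Menger, the answer equals the max flow.
Path In→Eg (+1); total 1.
Path In→Q→Eg (+1); total 2.
Path In→V→Eg (+1); total 3.
Path In→W→Eg (+1); total 4.
Path In→Y→Eg (+1); total 5.
No residual In→Eg path; max flow = 5.
Certifying cut of size 5: {In→Eg, In→Q, In→V, In→W, In→Y}.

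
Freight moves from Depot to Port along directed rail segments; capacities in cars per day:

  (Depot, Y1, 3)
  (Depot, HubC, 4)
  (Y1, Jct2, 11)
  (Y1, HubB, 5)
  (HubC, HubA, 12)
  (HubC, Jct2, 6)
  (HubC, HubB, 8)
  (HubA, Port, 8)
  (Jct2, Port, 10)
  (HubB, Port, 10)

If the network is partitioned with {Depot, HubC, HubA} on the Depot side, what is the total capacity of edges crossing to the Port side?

Edges leaving {Depot, HubC, HubA}: Depot→Y1 (3), HubC→Jct2 (6), HubC→HubB (8), HubA→Port (8).
Cut capacity = 3 + 6 + 8 + 8 = 25.

25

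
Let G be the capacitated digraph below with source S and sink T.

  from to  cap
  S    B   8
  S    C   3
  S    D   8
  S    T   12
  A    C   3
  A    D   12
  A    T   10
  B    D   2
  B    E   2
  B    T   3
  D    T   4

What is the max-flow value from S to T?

Augment S→T: bottleneck 12, flow now 12.
Augment S→B→T: bottleneck 3, flow now 15.
Augment S→D→T: bottleneck 4, flow now 19.
No augmenting path remains; maximum flow = 19.
In the residual graph, reachable from S: {S, B, C, D, E}.
Min-cut edges: S→T (12), B→T (3), D→T (4); capacity 12 + 3 + 4 = 19.
This cut is saturated, so no flow can exceed 19.

19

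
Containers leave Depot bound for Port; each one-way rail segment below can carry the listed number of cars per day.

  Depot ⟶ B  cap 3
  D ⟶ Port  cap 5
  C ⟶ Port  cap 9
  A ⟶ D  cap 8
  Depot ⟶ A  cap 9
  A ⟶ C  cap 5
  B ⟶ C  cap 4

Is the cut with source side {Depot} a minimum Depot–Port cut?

Yes — it is a minimum cut (capacity 12).

Given cut capacity: 9 + 3 = 12.
Augment Depot→A→C→Port: bottleneck 5, flow now 5.
Augment Depot→A→D→Port: bottleneck 4, flow now 9.
Augment Depot→B→C→Port: bottleneck 3, flow now 12.
No augmenting path remains; maximum flow = 12.
Cut capacity 12 equals the max flow, so it is a minimum cut.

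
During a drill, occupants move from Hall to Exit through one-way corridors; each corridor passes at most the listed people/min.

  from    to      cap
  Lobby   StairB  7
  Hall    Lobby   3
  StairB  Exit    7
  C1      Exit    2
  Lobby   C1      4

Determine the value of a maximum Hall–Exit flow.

3

Augment Hall→Lobby→C1→Exit: bottleneck 2, flow now 2.
Augment Hall→Lobby→StairB→Exit: bottleneck 1, flow now 3.
No augmenting path remains; maximum flow = 3.
In the residual graph, reachable from Hall: {Hall}.
Min-cut edges: Hall→Lobby (3); capacity 3 = 3.
This cut is saturated, so no flow can exceed 3.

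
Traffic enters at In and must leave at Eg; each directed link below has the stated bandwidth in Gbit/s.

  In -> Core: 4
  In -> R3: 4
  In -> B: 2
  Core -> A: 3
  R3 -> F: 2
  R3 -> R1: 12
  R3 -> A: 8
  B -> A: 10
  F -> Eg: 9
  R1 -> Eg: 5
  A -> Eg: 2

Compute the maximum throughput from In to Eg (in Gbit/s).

Augment In→Core→A→Eg: bottleneck 2, flow now 2.
Augment In→R3→F→Eg: bottleneck 2, flow now 4.
Augment In→R3→R1→Eg: bottleneck 2, flow now 6.
No augmenting path remains; maximum flow = 6.
In the residual graph, reachable from In: {In, Core, B, A}.
Min-cut edges: In→R3 (4), A→Eg (2); capacity 4 + 2 = 6.
This cut is saturated, so no flow can exceed 6.

6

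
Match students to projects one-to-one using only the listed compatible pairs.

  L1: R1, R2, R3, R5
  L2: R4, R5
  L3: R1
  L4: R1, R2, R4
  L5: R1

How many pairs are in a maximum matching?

4

Unit-capacity flow: source→left, listed edges, right→sink; max matching = max flow.
Augmenting path L1→R1 (+1); matched 1.
Augmenting path L2→R4 (+1); matched 2.
Augmenting path L4→R2 (+1); matched 3.
Augmenting path L3→R1→L1→R3 (+1); matched 4.
No augmenting path remains; maximum matching = 4.
König certificate: {L1, L2, L4, R1} is a vertex cover of size 4 (every listed pair touches it), so no matching can be larger.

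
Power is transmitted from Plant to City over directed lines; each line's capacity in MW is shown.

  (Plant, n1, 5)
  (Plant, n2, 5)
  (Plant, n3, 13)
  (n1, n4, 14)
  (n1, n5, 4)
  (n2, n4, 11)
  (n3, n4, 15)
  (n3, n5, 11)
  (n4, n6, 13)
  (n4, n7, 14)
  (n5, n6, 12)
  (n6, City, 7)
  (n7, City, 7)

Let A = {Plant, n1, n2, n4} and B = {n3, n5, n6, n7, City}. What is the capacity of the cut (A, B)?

44

Edges leaving {Plant, n1, n2, n4}: Plant→n3 (13), n1→n5 (4), n4→n6 (13), n4→n7 (14).
Cut capacity = 13 + 4 + 13 + 14 = 44.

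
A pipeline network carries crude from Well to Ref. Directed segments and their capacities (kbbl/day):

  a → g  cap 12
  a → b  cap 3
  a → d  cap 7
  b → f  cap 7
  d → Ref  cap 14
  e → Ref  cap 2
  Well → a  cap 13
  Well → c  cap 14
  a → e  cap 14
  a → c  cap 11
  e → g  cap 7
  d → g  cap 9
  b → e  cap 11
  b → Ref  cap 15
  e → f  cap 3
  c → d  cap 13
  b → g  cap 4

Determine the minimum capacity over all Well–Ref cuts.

Augment Well→a→b→Ref: bottleneck 3, flow now 3.
Augment Well→a→d→Ref: bottleneck 7, flow now 10.
Augment Well→a→e→Ref: bottleneck 2, flow now 12.
Augment Well→c→d→Ref: bottleneck 7, flow now 19.
No augmenting path remains; maximum flow = 19.
By max-flow min-cut, the minimum cut capacity equals the max flow.
In the residual graph, reachable from Well: {Well, a, c, d, e, f, g}.
Min-cut edges: a→b (3), d→Ref (14), e→Ref (2); capacity 3 + 14 + 2 = 19.

19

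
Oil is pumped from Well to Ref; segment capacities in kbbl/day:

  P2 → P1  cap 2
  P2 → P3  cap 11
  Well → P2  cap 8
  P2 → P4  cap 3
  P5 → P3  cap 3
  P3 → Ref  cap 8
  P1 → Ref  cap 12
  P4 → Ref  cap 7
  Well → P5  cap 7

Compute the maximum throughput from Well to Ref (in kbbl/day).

11

Augment Well→P5→P3→Ref: bottleneck 3, flow now 3.
Augment Well→P2→P1→Ref: bottleneck 2, flow now 5.
Augment Well→P2→P3→Ref: bottleneck 5, flow now 10.
Augment Well→P2→P4→Ref: bottleneck 1, flow now 11.
No augmenting path remains; maximum flow = 11.
In the residual graph, reachable from Well: {Well, P5}.
Min-cut edges: Well→P2 (8), P5→P3 (3); capacity 8 + 3 = 11.
This cut is saturated, so no flow can exceed 11.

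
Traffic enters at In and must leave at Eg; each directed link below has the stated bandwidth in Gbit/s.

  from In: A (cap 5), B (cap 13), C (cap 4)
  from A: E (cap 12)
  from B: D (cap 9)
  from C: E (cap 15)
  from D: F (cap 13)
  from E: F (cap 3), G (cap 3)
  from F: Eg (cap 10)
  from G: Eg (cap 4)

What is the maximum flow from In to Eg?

Augment In→A→E→F→Eg: bottleneck 3, flow now 3.
Augment In→A→E→G→Eg: bottleneck 2, flow now 5.
Augment In→B→D→F→Eg: bottleneck 7, flow now 12.
Augment In→C→E→G→Eg: bottleneck 1, flow now 13.
No augmenting path remains; maximum flow = 13.
In the residual graph, reachable from In: {In, A, B, C, D, E, F}.
Min-cut edges: E→G (3), F→Eg (10); capacity 3 + 10 = 13.
This cut is saturated, so no flow can exceed 13.

13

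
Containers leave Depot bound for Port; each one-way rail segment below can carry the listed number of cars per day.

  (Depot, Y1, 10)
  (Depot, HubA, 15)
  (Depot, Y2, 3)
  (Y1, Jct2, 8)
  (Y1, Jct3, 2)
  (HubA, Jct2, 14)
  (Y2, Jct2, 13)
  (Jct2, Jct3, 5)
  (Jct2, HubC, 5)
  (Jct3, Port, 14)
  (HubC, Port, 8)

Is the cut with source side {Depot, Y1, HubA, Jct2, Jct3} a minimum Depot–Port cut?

No — its capacity is 22, but the minimum cut has capacity 12.

Given cut capacity: 3 + 5 + 14 = 22.
Augment Depot→Y1→Jct3→Port: bottleneck 2, flow now 2.
Augment Depot→Y1→Jct2→Jct3→Port: bottleneck 5, flow now 7.
Augment Depot→Y1→Jct2→HubC→Port: bottleneck 3, flow now 10.
Augment Depot→HubA→Jct2→HubC→Port: bottleneck 2, flow now 12.
No augmenting path remains; maximum flow = 12.
In the residual graph, reachable from Depot: {Depot, Y1, HubA, Y2, Jct2}.
Min-cut edges: Y1→Jct3 (2), Jct2→Jct3 (5), Jct2→HubC (5); capacity 2 + 5 + 5 = 12.
Cut capacity 22 exceeds the max flow 12, so it is not minimum.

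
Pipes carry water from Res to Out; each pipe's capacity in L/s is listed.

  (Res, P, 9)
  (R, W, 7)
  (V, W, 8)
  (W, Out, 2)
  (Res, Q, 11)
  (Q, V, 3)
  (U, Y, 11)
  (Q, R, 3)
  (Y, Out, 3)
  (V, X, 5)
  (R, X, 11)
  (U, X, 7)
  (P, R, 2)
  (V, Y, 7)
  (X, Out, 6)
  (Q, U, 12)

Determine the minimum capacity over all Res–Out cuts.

11

Augment Res→P→R→W→Out: bottleneck 2, flow now 2.
Augment Res→Q→R→X→Out: bottleneck 3, flow now 5.
Augment Res→Q→U→X→Out: bottleneck 3, flow now 8.
Augment Res→Q→U→Y→Out: bottleneck 3, flow now 11.
No augmenting path remains; maximum flow = 11.
By max-flow min-cut, the minimum cut capacity equals the max flow.
In the residual graph, reachable from Res: {Res, P, Q, R, U, V, W, X, Y}.
Min-cut edges: W→Out (2), X→Out (6), Y→Out (3); capacity 2 + 6 + 3 = 11.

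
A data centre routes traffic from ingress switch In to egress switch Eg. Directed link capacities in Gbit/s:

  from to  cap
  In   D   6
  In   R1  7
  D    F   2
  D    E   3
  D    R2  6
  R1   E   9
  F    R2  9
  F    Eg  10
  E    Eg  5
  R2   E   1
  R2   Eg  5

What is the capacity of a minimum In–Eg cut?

11

Augment In→D→F→Eg: bottleneck 2, flow now 2.
Augment In→D→E→Eg: bottleneck 3, flow now 5.
Augment In→D→R2→Eg: bottleneck 1, flow now 6.
Augment In→R1→E→Eg: bottleneck 2, flow now 8.
Augment In→R1→E→D→R2→Eg: bottleneck 3, flow now 11. (uses reverse residual edge)
No augmenting path remains; maximum flow = 11.
By max-flow min-cut, the minimum cut capacity equals the max flow.
In the residual graph, reachable from In: {In, R1, E}.
Min-cut edges: In→D (6), E→Eg (5); capacity 6 + 5 = 11.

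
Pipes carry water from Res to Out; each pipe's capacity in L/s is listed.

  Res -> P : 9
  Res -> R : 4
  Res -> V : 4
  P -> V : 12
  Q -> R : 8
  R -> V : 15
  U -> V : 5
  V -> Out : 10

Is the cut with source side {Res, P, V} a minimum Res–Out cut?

Given cut capacity: 4 + 10 = 14.
Augment Res→V→Out: bottleneck 4, flow now 4.
Augment Res→P→V→Out: bottleneck 6, flow now 10.
No augmenting path remains; maximum flow = 10.
In the residual graph, reachable from Res: {Res, P, R, V}.
Min-cut edges: V→Out (10); capacity 10 = 10.
Cut capacity 14 exceeds the max flow 10, so it is not minimum.

No — its capacity is 14, but the minimum cut has capacity 10.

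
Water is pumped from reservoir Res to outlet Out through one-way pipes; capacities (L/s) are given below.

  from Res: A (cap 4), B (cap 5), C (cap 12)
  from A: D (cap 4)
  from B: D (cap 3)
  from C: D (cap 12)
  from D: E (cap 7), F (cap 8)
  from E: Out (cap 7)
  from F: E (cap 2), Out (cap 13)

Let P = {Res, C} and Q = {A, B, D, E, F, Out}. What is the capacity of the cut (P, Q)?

Edges leaving {Res, C}: Res→A (4), Res→B (5), C→D (12).
Cut capacity = 4 + 5 + 12 = 21.

21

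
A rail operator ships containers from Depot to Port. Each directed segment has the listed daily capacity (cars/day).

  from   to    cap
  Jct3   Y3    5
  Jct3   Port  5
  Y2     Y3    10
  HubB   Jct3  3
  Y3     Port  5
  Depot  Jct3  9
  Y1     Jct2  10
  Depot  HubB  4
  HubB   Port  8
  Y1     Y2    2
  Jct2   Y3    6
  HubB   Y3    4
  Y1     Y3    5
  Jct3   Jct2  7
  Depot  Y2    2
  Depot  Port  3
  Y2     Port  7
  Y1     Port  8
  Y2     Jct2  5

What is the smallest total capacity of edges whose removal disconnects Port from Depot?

18

Augment Depot→Port: bottleneck 3, flow now 3.
Augment Depot→HubB→Port: bottleneck 4, flow now 7.
Augment Depot→Y2→Port: bottleneck 2, flow now 9.
Augment Depot→Jct3→Port: bottleneck 5, flow now 14.
Augment Depot→Jct3→Y3→Port: bottleneck 4, flow now 18.
No augmenting path remains; maximum flow = 18.
By max-flow min-cut, the minimum cut capacity equals the max flow.
In the residual graph, reachable from Depot: {Depot}.
Min-cut edges: Depot→HubB (4), Depot→Y2 (2), Depot→Jct3 (9), Depot→Port (3); capacity 4 + 2 + 9 + 3 = 18.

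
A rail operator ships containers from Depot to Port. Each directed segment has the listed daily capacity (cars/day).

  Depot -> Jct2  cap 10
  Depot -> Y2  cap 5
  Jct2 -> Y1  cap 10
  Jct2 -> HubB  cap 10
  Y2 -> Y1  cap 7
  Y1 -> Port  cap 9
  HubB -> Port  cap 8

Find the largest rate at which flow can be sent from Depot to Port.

Augment Depot→Jct2→Y1→Port: bottleneck 9, flow now 9.
Augment Depot→Jct2→HubB→Port: bottleneck 1, flow now 10.
Augment Depot→Y2→Y1→Jct2→HubB→Port: bottleneck 5, flow now 15. (uses reverse residual edge)
No augmenting path remains; maximum flow = 15.
In the residual graph, reachable from Depot: {Depot}.
Min-cut edges: Depot→Jct2 (10), Depot→Y2 (5); capacity 10 + 5 = 15.
This cut is saturated, so no flow can exceed 15.

15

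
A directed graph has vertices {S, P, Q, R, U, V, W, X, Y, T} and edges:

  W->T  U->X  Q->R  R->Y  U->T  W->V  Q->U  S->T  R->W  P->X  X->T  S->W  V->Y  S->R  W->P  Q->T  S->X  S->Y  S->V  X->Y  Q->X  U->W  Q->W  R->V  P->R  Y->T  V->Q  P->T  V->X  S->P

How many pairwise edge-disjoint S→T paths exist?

Assign every edge capacity 1; by Menger, the answer equals the max flow.
Path S→T (+1); total 1.
Path S→P→T (+1); total 2.
Path S→W→T (+1); total 3.
Path S→X→T (+1); total 4.
Path S→Y→T (+1); total 5.
Path S→V→Q→T (+1); total 6.
No residual S→T path; max flow = 6.
Certifying cut of size 6: {P→T, S→T, V→Q, W→T, X→T, Y→T}.

6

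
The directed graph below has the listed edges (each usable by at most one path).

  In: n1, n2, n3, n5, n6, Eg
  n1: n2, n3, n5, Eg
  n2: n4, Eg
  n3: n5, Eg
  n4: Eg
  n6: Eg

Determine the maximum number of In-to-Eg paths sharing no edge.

Assign every edge capacity 1; by Menger, the answer equals the max flow.
Path In→Eg (+1); total 1.
Path In→n1→Eg (+1); total 2.
Path In→n2→Eg (+1); total 3.
Path In→n3→Eg (+1); total 4.
Path In→n6→Eg (+1); total 5.
No residual In→Eg path; max flow = 5.
Certifying cut of size 5: {In→Eg, In→n1, In→n2, In→n3, In→n6}.

5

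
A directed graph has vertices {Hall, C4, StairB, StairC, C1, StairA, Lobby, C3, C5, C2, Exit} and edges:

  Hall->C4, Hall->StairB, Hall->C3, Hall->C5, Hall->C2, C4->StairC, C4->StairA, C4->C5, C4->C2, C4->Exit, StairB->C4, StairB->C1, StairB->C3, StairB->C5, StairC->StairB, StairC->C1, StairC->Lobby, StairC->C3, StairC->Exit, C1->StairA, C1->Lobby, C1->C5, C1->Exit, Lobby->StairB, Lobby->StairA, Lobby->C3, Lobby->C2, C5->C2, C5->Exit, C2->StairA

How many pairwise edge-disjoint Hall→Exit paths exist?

Assign every edge capacity 1; by Menger, the answer equals the max flow.
Path Hall→C4→Exit (+1); total 1.
Path Hall→C5→Exit (+1); total 2.
Path Hall→StairB→C1→Exit (+1); total 3.
No residual Hall→Exit path; max flow = 3.
Certifying cut of size 3: {Hall→C4, Hall→C5, Hall→StairB}.

3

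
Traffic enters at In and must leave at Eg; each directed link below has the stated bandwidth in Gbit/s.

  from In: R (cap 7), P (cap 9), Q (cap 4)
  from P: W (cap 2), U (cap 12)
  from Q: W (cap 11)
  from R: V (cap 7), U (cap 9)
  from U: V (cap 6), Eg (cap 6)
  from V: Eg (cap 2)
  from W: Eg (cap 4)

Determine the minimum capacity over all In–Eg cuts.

12

Augment In→P→U→Eg: bottleneck 6, flow now 6.
Augment In→P→W→Eg: bottleneck 2, flow now 8.
Augment In→Q→W→Eg: bottleneck 2, flow now 10.
Augment In→R→V→Eg: bottleneck 2, flow now 12.
No augmenting path remains; maximum flow = 12.
By max-flow min-cut, the minimum cut capacity equals the max flow.
In the residual graph, reachable from In: {In, P, Q, R, U, V, W}.
Min-cut edges: U→Eg (6), V→Eg (2), W→Eg (4); capacity 6 + 2 + 4 = 12.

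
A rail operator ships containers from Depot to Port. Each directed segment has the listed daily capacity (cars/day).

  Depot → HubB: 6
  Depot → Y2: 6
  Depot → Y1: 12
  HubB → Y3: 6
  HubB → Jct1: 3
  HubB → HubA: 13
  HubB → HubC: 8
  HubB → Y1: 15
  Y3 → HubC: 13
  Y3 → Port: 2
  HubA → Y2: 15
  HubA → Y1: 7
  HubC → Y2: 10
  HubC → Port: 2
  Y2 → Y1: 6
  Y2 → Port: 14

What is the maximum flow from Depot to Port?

Augment Depot→Y2→Port: bottleneck 6, flow now 6.
Augment Depot→HubB→Y3→Port: bottleneck 2, flow now 8.
Augment Depot→HubB→HubC→Port: bottleneck 2, flow now 10.
Augment Depot→HubB→HubA→Y2→Port: bottleneck 2, flow now 12.
No augmenting path remains; maximum flow = 12.
In the residual graph, reachable from Depot: {Depot, Y1}.
Min-cut edges: Depot→HubB (6), Depot→Y2 (6); capacity 6 + 6 = 12.
This cut is saturated, so no flow can exceed 12.

12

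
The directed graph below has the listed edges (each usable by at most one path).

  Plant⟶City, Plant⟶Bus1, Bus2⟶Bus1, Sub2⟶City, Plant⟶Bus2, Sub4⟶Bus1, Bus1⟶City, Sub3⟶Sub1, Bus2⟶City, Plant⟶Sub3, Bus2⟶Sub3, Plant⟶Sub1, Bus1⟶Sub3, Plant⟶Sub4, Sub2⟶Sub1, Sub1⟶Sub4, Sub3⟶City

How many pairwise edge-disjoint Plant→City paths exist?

Assign every edge capacity 1; by Menger, the answer equals the max flow.
Path Plant→City (+1); total 1.
Path Plant→Bus2→City (+1); total 2.
Path Plant→Bus1→City (+1); total 3.
Path Plant→Sub3→City (+1); total 4.
No residual Plant→City path; max flow = 4.
Certifying cut of size 4: {Bus1→City, Plant→Bus2, Plant→City, Sub3→City}.

4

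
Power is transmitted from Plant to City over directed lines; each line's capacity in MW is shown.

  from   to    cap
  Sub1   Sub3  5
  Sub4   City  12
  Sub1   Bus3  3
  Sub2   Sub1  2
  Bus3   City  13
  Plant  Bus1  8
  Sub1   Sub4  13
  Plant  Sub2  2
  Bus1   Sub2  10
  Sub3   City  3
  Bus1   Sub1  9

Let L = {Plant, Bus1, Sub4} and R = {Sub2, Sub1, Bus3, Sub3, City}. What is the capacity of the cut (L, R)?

33

Edges leaving {Plant, Bus1, Sub4}: Plant→Sub2 (2), Bus1→Sub2 (10), Bus1→Sub1 (9), Sub4→City (12).
Cut capacity = 2 + 10 + 9 + 12 = 33.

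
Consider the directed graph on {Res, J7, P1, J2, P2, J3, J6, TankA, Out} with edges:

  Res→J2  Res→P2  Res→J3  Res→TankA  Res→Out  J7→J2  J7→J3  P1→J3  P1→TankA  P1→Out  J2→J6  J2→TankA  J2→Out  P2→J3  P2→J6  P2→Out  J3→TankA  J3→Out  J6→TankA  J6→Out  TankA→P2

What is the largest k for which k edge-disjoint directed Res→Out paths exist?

Assign every edge capacity 1; by Menger, the answer equals the max flow.
Path Res→Out (+1); total 1.
Path Res→J2→Out (+1); total 2.
Path Res→P2→Out (+1); total 3.
Path Res→J3→Out (+1); total 4.
Path Res→TankA→P2→J6→Out (+1); total 5.
No residual Res→Out path; max flow = 5.
Certifying cut of size 5: {Res→J2, Res→J3, Res→Out, Res→P2, Res→TankA}.

5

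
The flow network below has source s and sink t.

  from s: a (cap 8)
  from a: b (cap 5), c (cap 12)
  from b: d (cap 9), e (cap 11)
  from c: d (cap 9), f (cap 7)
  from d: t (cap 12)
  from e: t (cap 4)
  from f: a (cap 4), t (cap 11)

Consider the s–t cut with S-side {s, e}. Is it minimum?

No — its capacity is 12, but the minimum cut has capacity 8.

Given cut capacity: 8 + 4 = 12.
Augment s→a→b→d→t: bottleneck 5, flow now 5.
Augment s→a→c→d→t: bottleneck 3, flow now 8.
No augmenting path remains; maximum flow = 8.
In the residual graph, reachable from s: {s}.
Min-cut edges: s→a (8); capacity 8 = 8.
Cut capacity 12 exceeds the max flow 8, so it is not minimum.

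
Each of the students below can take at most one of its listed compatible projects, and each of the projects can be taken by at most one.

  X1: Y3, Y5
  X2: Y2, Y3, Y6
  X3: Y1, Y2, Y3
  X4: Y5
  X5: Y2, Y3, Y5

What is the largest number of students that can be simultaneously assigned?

Unit-capacity flow: source→left, listed edges, right→sink; max matching = max flow.
Augmenting path X1→Y3 (+1); matched 1.
Augmenting path X2→Y2 (+1); matched 2.
Augmenting path X3→Y1 (+1); matched 3.
Augmenting path X4→Y5 (+1); matched 4.
Augmenting path X5→Y2→X2→Y6 (+1); matched 5.
No augmenting path remains; maximum matching = 5.
König certificate: {X1, X2, X3, X4, X5} is a vertex cover of size 5 (every listed pair touches it), so no matching can be larger.

5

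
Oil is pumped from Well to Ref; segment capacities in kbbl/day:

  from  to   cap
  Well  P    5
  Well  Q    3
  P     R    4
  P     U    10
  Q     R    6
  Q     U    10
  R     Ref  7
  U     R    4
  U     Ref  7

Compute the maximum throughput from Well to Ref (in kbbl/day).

8

Augment Well→P→R→Ref: bottleneck 4, flow now 4.
Augment Well→P→U→Ref: bottleneck 1, flow now 5.
Augment Well→Q→R→Ref: bottleneck 3, flow now 8.
No augmenting path remains; maximum flow = 8.
In the residual graph, reachable from Well: {Well}.
Min-cut edges: Well→P (5), Well→Q (3); capacity 5 + 3 = 8.
This cut is saturated, so no flow can exceed 8.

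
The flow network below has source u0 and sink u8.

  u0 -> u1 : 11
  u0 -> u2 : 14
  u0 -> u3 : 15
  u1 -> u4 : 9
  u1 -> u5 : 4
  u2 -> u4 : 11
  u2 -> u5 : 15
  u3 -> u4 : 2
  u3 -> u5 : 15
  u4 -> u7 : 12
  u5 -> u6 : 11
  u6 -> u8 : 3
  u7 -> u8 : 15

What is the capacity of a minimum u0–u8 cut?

15

Augment u0→u1→u4→u7→u8: bottleneck 9, flow now 9.
Augment u0→u1→u5→u6→u8: bottleneck 2, flow now 11.
Augment u0→u2→u4→u7→u8: bottleneck 3, flow now 14.
Augment u0→u2→u5→u6→u8: bottleneck 1, flow now 15.
No augmenting path remains; maximum flow = 15.
By max-flow min-cut, the minimum cut capacity equals the max flow.
In the residual graph, reachable from u0: {u0, u1, u2, u3, u4, u5, u6}.
Min-cut edges: u4→u7 (12), u6→u8 (3); capacity 12 + 3 = 15.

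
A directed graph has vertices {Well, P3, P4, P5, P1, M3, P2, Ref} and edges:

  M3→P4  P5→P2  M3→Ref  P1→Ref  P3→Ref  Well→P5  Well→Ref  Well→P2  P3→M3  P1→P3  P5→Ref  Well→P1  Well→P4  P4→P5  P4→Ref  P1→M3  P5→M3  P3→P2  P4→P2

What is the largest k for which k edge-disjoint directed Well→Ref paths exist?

Assign every edge capacity 1; by Menger, the answer equals the max flow.
Path Well→Ref (+1); total 1.
Path Well→P4→Ref (+1); total 2.
Path Well→P5→Ref (+1); total 3.
Path Well→P1→Ref (+1); total 4.
No residual Well→Ref path; max flow = 4.
Certifying cut of size 4: {Well→P1, Well→P4, Well→P5, Well→Ref}.

4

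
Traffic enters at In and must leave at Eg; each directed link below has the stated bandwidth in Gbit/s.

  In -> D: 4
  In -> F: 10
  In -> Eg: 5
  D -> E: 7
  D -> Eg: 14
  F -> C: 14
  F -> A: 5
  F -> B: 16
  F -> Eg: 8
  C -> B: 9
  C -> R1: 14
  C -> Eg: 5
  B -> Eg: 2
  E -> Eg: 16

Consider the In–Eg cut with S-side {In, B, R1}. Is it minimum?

Given cut capacity: 4 + 10 + 5 + 2 = 21.
Augment In→Eg: bottleneck 5, flow now 5.
Augment In→D→Eg: bottleneck 4, flow now 9.
Augment In→F→Eg: bottleneck 8, flow now 17.
Augment In→F→C→Eg: bottleneck 2, flow now 19.
No augmenting path remains; maximum flow = 19.
In the residual graph, reachable from In: {In}.
Min-cut edges: In→D (4), In→F (10), In→Eg (5); capacity 4 + 10 + 5 = 19.
Cut capacity 21 exceeds the max flow 19, so it is not minimum.

No — its capacity is 21, but the minimum cut has capacity 19.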